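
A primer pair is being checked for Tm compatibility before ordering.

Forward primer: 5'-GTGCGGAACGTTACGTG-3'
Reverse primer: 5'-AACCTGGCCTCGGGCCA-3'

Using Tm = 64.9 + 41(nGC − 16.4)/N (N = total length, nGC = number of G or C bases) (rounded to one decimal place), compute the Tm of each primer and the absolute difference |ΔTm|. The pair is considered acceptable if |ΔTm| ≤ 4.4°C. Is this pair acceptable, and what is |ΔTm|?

Forward: G+C = 10, N = 17 → Tm = 64.9 + 41·(10 − 16.4)/17 = 49.5°C.
Reverse: G+C = 12, N = 17 → Tm = 64.9 + 41·(12 − 16.4)/17 = 54.3°C.
|ΔTm| = |49.5 − 54.3| = 4.8°C, > 4.4°C.

|ΔTm| = 4.8°C; the pair is not acceptable.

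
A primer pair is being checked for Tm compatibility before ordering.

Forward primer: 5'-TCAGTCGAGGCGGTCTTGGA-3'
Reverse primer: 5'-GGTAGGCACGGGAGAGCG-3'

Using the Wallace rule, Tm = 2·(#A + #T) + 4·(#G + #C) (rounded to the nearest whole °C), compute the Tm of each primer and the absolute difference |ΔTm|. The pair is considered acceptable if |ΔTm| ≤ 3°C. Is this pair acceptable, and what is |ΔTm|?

|ΔTm| = 2°C; the pair is acceptable.

Forward: A=3 T=5 G=8 C=4 → Tm = 2·8 + 4·12 = 64°C.
Reverse: A=4 T=1 G=10 C=3 → Tm = 2·5 + 4·13 = 62°C.
|ΔTm| = |64 − 62| = 2°C, ≤ 3°C.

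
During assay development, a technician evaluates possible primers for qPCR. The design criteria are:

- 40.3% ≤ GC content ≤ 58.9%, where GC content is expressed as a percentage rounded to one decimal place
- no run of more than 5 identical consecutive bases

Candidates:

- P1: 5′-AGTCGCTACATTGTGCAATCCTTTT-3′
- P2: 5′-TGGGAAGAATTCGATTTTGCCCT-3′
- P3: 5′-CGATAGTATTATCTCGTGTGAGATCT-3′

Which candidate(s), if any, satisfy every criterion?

P1 (25 nt, A=5 T=10 G=4 C=6): GC 10/25 = 40.0%, outside 40.3–58.9% ✗; longest run = 4 ✓ — fails.
P2 (23 nt, A=5 T=8 G=6 C=4): GC 10/23 = 43.5% ✓; longest run = 4 ✓ — passes.
P3 (26 nt, A=6 T=10 G=6 C=4): GC 10/26 = 38.5%, outside 40.3–58.9% ✗; longest run = 2 ✓ — fails.

P2 only.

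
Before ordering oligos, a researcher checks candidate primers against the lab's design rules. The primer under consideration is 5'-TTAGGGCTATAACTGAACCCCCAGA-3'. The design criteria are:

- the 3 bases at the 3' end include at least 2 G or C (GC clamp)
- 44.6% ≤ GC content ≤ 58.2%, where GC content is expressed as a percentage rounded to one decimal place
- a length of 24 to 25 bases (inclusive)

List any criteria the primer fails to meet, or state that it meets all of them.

Base counts: A=8, T=5, G=5, C=7 (length 25).
GC clamp: 3' end AGA has 1 G/C, need ≥2 ✗
GC content: GC 12/25 = 48.0% ✓
length: length 25 ✓

Fails: GC clamp.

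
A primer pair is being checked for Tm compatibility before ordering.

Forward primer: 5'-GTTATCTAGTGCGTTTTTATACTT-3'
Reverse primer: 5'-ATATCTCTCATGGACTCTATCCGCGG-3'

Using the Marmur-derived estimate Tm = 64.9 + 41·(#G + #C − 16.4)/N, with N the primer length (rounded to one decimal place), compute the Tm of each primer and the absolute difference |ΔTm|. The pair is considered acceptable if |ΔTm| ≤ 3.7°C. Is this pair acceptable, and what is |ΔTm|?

Forward: G+C = 7, N = 24 → Tm = 64.9 + 41·(7 − 16.4)/24 = 48.8°C.
Reverse: G+C = 13, N = 26 → Tm = 64.9 + 41·(13 − 16.4)/26 = 59.5°C.
|ΔTm| = |48.8 − 59.5| = 10.7°C, > 3.7°C.

|ΔTm| = 10.7°C; the pair is not acceptable.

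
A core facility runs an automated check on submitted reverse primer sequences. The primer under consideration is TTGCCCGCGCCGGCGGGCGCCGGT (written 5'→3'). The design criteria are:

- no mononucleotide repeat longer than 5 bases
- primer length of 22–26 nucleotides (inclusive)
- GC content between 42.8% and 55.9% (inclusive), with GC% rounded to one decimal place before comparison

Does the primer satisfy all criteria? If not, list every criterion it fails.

Fails: GC content.

Base counts: A=0, T=3, G=11, C=10 (length 24).
homopolymer run: longest run = 3 ✓
length: length 24 ✓
GC content: GC 21/24 = 87.5%, outside 42.8–55.9% ✗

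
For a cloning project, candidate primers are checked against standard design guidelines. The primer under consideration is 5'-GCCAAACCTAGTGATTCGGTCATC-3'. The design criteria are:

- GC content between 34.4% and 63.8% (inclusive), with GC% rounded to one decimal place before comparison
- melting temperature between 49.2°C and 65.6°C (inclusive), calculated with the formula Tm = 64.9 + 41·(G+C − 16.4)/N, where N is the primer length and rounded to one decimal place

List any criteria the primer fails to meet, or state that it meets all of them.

Base counts: A=6, T=6, G=5, C=7 (length 24).
GC content: GC 12/24 = 50.0% ✓
Tm: Tm = 64.9 + 41·(12 − 16.4)/24 = 57.4°C ✓

Meets all criteria.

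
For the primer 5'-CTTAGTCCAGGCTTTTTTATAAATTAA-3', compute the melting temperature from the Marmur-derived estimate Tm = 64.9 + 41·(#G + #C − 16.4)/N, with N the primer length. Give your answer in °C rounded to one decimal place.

50.6°C

Base counts: A=8, T=12, G=3, C=4; G+C = 7, N = 27.
Tm = 64.9 + 41·(7 − 16.4)/27 = 64.9 + -385.40/27 = 50.6°C.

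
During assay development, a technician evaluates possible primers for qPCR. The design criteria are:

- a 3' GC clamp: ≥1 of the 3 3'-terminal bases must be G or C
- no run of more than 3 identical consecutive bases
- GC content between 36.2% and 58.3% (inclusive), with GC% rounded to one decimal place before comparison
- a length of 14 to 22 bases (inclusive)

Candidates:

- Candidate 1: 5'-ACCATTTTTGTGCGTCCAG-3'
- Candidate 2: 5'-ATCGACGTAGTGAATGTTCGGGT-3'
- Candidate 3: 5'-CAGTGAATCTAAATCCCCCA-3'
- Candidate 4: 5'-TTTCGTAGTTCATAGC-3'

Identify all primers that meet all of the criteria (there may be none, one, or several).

Candidate 4 only.

Candidate 1 (19 nt, A=3 T=7 G=4 C=5): 3' end CAG has 2 G/C ✓; longest run = 5, exceeds 3 ✗; GC 9/19 = 47.4% ✓; length 19 ✓ — fails.
Candidate 2 (23 nt, A=5 T=7 G=8 C=3): 3' end GGT has 2 G/C ✓; longest run = 3 ✓; GC 11/23 = 47.8% ✓; length 23, outside 14–22 ✗ — fails.
Candidate 3 (20 nt, A=7 T=4 G=2 C=7): 3' end CCA has 2 G/C ✓; longest run = 5, exceeds 3 ✗; GC 9/20 = 45.0% ✓; length 20 ✓ — fails.
Candidate 4 (16 nt, A=3 T=7 G=3 C=3): 3' end AGC has 2 G/C ✓; longest run = 3 ✓; GC 6/16 = 37.5% ✓; length 16 ✓ — passes.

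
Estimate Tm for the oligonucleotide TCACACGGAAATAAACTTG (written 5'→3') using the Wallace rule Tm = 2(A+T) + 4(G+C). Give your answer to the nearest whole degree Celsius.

52°C

Base counts: A=8, T=4, G=3, C=4 (length 19).
Tm = 2·(8+4) + 4·(3+4) = 2·12 + 4·7 = 24 + 28 = 52°C.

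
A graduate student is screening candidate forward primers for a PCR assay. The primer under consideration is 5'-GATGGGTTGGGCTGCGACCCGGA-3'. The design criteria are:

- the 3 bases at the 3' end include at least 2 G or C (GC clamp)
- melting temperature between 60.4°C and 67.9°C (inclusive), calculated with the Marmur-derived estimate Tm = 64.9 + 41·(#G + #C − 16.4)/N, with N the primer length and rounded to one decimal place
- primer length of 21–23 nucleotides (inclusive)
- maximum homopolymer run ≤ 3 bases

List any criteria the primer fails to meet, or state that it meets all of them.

Meets all criteria.

Base counts: A=3, T=4, G=11, C=5 (length 23).
GC clamp: 3' end GGA has 2 G/C ✓
Tm: Tm = 64.9 + 41·(16 − 16.4)/23 = 64.2°C ✓
length: length 23 ✓
homopolymer run: longest run = 3 ✓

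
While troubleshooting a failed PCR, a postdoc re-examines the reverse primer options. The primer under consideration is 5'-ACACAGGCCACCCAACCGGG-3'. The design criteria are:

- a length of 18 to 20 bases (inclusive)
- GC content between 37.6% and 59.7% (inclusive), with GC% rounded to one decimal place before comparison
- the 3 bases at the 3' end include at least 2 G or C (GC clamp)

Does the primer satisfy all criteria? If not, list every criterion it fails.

Fails: GC content.

Base counts: A=6, T=0, G=5, C=9 (length 20).
length: length 20 ✓
GC content: GC 14/20 = 70.0%, outside 37.6–59.7% ✗
GC clamp: 3' end GGG has 3 G/C ✓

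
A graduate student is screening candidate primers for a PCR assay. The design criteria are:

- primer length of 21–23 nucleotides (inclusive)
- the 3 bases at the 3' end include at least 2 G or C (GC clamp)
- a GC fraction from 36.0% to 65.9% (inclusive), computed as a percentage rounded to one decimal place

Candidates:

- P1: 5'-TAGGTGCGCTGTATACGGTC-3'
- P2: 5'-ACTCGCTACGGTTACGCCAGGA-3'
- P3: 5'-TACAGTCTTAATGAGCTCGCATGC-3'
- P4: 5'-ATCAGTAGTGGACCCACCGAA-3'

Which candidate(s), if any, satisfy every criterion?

P1 (20 nt, A=3 T=6 G=7 C=4): length 20, outside 21–23 ✗; 3' end GTC has 2 G/C ✓; GC 11/20 = 55.0% ✓ — fails.
P2 (22 nt, A=5 T=4 G=6 C=7): length 22 ✓; 3' end GGA has 2 G/C ✓; GC 13/22 = 59.1% ✓ — passes.
P3 (24 nt, A=6 T=7 G=5 C=6): length 24, outside 21–23 ✗; 3' end TGC has 2 G/C ✓; GC 11/24 = 45.8% ✓ — fails.
P4 (21 nt, A=7 T=3 G=5 C=6): length 21 ✓; 3' end GAA has 1 G/C, need ≥2 ✗; GC 11/21 = 52.4% ✓ — fails.

P2 only.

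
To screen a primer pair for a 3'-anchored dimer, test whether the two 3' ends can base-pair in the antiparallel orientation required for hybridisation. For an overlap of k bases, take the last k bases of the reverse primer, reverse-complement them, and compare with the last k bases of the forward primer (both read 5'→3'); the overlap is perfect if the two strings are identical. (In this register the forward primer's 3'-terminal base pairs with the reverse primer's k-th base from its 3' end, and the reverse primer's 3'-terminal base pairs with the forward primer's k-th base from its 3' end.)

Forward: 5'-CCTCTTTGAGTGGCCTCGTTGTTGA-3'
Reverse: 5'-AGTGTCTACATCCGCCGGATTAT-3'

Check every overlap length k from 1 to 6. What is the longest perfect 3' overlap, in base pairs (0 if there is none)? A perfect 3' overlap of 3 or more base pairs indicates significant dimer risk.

Longest perfect overlap: 1 complementary base pair; below the dimer-risk threshold (threshold 3).

Last 6 bases (5'→3') — forward …TGTTGA, reverse …GATTAT.
Reverse complement of the reverse primer's last 6 bases: ATAATC; its first k bases are the reverse complement of the reverse primer's last k bases, so a perfect k-base overlap needs the forward primer's last k bases to equal them.
Comparing (forward last k vs required): k=1: A vs A ✓; k=2: GA vs AT ✗; k=3: TGA vs ATA ✗; k=4: TTGA vs ATAA ✗; k=5: GTTGA vs ATAAT ✗; k=6: TGTTGA vs ATAATC ✗.
Only k = 1 is perfect, so the longest perfect 3' overlap is 1.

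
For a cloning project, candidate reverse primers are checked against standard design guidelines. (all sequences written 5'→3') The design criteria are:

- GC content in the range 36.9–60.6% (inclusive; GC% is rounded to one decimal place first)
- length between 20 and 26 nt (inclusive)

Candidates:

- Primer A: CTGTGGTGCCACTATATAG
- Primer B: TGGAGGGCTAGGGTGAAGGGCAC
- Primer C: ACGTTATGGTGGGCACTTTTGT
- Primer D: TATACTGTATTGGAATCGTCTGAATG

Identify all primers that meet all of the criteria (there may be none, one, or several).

Primer A (19 nt, A=4 T=6 G=5 C=4): GC 9/19 = 47.4% ✓; length 19, outside 20–26 ✗ — fails.
Primer B (23 nt, A=5 T=3 G=12 C=3): GC 15/23 = 65.2%, outside 36.9–60.6% ✗; length 23 ✓ — fails.
Primer C (22 nt, A=3 T=9 G=7 C=3): GC 10/22 = 45.5% ✓; length 22 ✓ — passes.
Primer D (26 nt, A=7 T=10 G=6 C=3): GC 9/26 = 34.6%, outside 36.9–60.6% ✗; length 26 ✓ — fails.

Primer C only.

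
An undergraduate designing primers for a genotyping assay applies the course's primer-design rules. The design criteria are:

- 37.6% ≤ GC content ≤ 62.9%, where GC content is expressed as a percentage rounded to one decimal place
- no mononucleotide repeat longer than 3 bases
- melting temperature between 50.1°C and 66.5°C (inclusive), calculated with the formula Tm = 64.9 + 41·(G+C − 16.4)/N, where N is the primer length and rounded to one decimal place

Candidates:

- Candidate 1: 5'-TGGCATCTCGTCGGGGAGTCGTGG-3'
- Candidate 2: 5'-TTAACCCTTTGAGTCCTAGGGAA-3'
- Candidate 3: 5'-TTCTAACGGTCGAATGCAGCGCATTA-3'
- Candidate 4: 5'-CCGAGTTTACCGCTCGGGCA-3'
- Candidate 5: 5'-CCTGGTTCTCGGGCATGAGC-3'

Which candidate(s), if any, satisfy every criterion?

Candidate 2 and Candidate 3.

Candidate 1 (24 nt, A=2 T=6 G=11 C=5): GC 16/24 = 66.7%, outside 37.6–62.9% ✗; longest run = 4, exceeds 3 ✗; Tm = 64.9 + 41·(16 − 16.4)/24 = 64.2°C ✓ — fails.
Candidate 2 (23 nt, A=6 T=7 G=5 C=5): GC 10/23 = 43.5% ✓; longest run = 3 ✓; Tm = 64.9 + 41·(10 − 16.4)/23 = 53.5°C ✓ — passes.
Candidate 3 (26 nt, A=7 T=7 G=6 C=6): GC 12/26 = 46.2% ✓; longest run = 2 ✓; Tm = 64.9 + 41·(12 − 16.4)/26 = 58.0°C ✓ — passes.
Candidate 4 (20 nt, A=3 T=4 G=6 C=7): GC 13/20 = 65.0%, outside 37.6–62.9% ✗; longest run = 3 ✓; Tm = 64.9 + 41·(13 − 16.4)/20 = 57.9°C ✓ — fails.
Candidate 5 (20 nt, A=2 T=5 G=7 C=6): GC 13/20 = 65.0%, outside 37.6–62.9% ✗; longest run = 3 ✓; Tm = 64.9 + 41·(13 − 16.4)/20 = 57.9°C ✓ — fails.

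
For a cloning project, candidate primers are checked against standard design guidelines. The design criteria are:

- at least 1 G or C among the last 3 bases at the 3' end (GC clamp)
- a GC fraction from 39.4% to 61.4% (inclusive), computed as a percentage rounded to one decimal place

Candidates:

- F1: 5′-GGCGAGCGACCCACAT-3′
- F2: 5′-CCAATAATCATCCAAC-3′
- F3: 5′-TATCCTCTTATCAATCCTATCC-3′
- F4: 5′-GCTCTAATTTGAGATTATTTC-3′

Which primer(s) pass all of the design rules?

None of the candidates satisfy all criteria.

F1 (16 nt, A=4 T=1 G=5 C=6): 3' end CAT has 1 G/C ✓; GC 11/16 = 68.8%, outside 39.4–61.4% ✗ — fails.
F2 (16 nt, A=7 T=3 G=0 C=6): 3' end AAC has 1 G/C ✓; GC 6/16 = 37.5%, outside 39.4–61.4% ✗ — fails.
F3 (22 nt, A=5 T=9 G=0 C=8): 3' end TCC has 2 G/C ✓; GC 8/22 = 36.4%, outside 39.4–61.4% ✗ — fails.
F4 (21 nt, A=5 T=10 G=3 C=3): 3' end TTC has 1 G/C ✓; GC 6/21 = 28.6%, outside 39.4–61.4% ✗ — fails.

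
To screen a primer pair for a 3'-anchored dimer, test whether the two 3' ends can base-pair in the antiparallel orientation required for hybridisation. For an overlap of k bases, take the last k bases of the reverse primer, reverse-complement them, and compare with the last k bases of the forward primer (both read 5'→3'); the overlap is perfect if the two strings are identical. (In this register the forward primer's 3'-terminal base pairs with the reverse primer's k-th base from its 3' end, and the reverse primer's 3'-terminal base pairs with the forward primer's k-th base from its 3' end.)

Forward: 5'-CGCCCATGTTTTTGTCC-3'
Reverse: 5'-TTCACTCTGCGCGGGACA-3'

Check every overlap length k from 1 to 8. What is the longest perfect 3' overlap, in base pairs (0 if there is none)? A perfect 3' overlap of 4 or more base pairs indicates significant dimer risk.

Last 8 bases (5'→3') — forward …TTTTGTCC, reverse …GCGGGACA.
Reverse complement of the reverse primer's last 8 bases: TGTCCCGC; its first k bases are the reverse complement of the reverse primer's last k bases, so a perfect k-base overlap needs the forward primer's last k bases to equal them.
Comparing (forward last k vs required): k=1: C vs T ✗; k=2: CC vs TG ✗; k=3: TCC vs TGT ✗; k=4: GTCC vs TGTC ✗; k=5: TGTCC vs TGTCC ✓; k=6: TTGTCC vs TGTCCC ✗; k=7: TTTGTCC vs TGTCCCG ✗; k=8: TTTTGTCC vs TGTCCCGC ✗.
Only k = 5 is perfect, so the longest perfect 3' overlap is 5.

Longest perfect overlap: 5 complementary base pairs; significant dimer risk (threshold 4).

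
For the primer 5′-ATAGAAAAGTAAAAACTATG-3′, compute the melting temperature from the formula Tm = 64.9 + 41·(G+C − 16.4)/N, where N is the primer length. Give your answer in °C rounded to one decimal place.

39.5°C

Base counts: A=12, T=4, G=3, C=1; G+C = 4, N = 20.
Tm = 64.9 + 41·(4 − 16.4)/20 = 64.9 + -508.40/20 = 39.5°C.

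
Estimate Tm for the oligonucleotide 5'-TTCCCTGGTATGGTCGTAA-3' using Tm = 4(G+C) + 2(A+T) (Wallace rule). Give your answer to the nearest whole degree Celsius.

56°C

Base counts: A=3, T=7, G=5, C=4 (length 19).
Tm = 2·(3+7) + 4·(5+4) = 2·10 + 4·9 = 20 + 36 = 56°C.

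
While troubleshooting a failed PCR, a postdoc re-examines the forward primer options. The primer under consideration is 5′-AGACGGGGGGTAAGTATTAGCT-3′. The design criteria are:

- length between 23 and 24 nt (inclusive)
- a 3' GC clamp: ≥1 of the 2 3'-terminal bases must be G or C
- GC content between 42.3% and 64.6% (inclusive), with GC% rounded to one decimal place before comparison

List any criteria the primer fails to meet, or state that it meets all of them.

Base counts: A=6, T=5, G=9, C=2 (length 22).
length: length 22, outside 23–24 ✗
GC clamp: 3' end CT has 1 G/C ✓
GC content: GC 11/22 = 50.0% ✓

Fails: length.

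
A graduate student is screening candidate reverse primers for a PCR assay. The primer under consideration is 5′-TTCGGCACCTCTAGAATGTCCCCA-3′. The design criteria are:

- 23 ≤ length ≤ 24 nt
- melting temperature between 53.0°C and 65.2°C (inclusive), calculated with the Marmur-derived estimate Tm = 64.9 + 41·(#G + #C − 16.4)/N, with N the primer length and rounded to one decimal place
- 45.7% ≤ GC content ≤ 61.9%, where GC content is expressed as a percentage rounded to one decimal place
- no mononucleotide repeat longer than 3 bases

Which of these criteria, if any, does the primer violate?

Base counts: A=5, T=6, G=4, C=9 (length 24).
length: length 24 ✓
Tm: Tm = 64.9 + 41·(13 − 16.4)/24 = 59.1°C ✓
GC content: GC 13/24 = 54.2% ✓
homopolymer run: longest run = 4, exceeds 3 ✗

Fails: homopolymer run.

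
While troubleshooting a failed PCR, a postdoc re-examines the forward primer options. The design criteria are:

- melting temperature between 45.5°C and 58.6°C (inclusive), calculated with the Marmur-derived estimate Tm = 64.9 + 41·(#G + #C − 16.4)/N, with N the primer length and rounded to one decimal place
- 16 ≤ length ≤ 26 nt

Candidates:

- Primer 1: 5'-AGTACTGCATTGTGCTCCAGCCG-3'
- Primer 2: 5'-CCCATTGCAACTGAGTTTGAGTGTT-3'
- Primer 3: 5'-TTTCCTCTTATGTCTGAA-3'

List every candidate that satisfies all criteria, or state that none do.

Primer 2 only.

Primer 1 (23 nt, A=4 T=6 G=6 C=7): Tm = 64.9 + 41·(13 − 16.4)/23 = 58.8°C, outside 45.5–58.6°C ✗; length 23 ✓ — fails.
Primer 2 (25 nt, A=5 T=9 G=6 C=5): Tm = 64.9 + 41·(11 − 16.4)/25 = 56.0°C ✓; length 25 ✓ — passes.
Primer 3 (18 nt, A=3 T=9 G=2 C=4): Tm = 64.9 + 41·(6 − 16.4)/18 = 41.2°C, outside 45.5–58.6°C ✗; length 18 ✓ — fails.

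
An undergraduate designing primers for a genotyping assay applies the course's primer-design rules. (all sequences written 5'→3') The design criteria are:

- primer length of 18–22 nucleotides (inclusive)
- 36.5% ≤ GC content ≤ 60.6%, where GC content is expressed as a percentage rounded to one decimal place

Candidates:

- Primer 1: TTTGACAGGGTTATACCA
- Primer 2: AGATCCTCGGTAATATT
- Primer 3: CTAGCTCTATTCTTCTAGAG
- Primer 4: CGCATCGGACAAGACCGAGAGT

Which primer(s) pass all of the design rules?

Primer 1, Primer 3 and Primer 4.

Primer 1 (18 nt, A=5 T=6 G=4 C=3): length 18 ✓; GC 7/18 = 38.9% ✓ — passes.
Primer 2 (17 nt, A=5 T=6 G=3 C=3): length 17, outside 18–22 ✗; GC 6/17 = 35.3%, outside 36.5–60.6% ✗ — fails.
Primer 3 (20 nt, A=4 T=8 G=3 C=5): length 20 ✓; GC 8/20 = 40.0% ✓ — passes.
Primer 4 (22 nt, A=7 T=2 G=7 C=6): length 22 ✓; GC 13/22 = 59.1% ✓ — passes.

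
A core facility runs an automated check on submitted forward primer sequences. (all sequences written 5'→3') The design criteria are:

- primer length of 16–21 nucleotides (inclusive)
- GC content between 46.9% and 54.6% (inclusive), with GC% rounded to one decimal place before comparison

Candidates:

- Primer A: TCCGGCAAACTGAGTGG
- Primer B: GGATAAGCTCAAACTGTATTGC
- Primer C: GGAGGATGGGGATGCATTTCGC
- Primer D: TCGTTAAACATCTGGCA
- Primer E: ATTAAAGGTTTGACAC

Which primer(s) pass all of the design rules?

Primer A (17 nt, A=4 T=3 G=6 C=4): length 17 ✓; GC 10/17 = 58.8%, outside 46.9–54.6% ✗ — fails.
Primer B (22 nt, A=7 T=6 G=5 C=4): length 22, outside 16–21 ✗; GC 9/22 = 40.9%, outside 46.9–54.6% ✗ — fails.
Primer C (22 nt, A=4 T=5 G=10 C=3): length 22, outside 16–21 ✗; GC 13/22 = 59.1%, outside 46.9–54.6% ✗ — fails.
Primer D (17 nt, A=5 T=5 G=3 C=4): length 17 ✓; GC 7/17 = 41.2%, outside 46.9–54.6% ✗ — fails.
Primer E (16 nt, A=6 T=5 G=3 C=2): length 16 ✓; GC 5/16 = 31.3%, outside 46.9–54.6% ✗ — fails.

None of the candidates satisfy all criteria.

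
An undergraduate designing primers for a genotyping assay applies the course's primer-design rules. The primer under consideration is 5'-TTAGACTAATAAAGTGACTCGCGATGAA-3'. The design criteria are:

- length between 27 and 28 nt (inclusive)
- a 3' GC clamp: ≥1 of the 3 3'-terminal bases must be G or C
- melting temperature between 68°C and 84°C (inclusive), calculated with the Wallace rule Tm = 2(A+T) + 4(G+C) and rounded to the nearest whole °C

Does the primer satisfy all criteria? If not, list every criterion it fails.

Meets all criteria.

Base counts: A=11, T=7, G=6, C=4 (length 28).
length: length 28 ✓
GC clamp: 3' end GAA has 1 G/C ✓
Tm: Tm = 2·18 + 4·10 = 76°C ✓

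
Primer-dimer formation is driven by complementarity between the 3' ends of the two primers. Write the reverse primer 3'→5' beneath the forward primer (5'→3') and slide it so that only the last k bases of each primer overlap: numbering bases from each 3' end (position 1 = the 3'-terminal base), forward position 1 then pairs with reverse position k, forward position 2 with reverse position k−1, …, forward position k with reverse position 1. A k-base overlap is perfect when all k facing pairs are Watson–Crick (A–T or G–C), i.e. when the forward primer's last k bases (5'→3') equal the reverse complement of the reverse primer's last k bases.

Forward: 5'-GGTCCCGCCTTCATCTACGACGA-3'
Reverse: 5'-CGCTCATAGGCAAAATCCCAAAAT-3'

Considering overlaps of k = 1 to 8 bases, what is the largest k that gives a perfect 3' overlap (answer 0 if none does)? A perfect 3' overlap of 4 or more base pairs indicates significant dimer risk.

Longest perfect overlap: 1 complementary base pair; below the dimer-risk threshold (threshold 4).

Last 8 bases (5'→3') — forward …TACGACGA, reverse …CCCAAAAT.
Reverse complement of the reverse primer's last 8 bases: ATTTTGGG; its first k bases are the reverse complement of the reverse primer's last k bases, so a perfect k-base overlap needs the forward primer's last k bases to equal them.
Comparing (forward last k vs required): k=1: A vs A ✓; k=2: GA vs AT ✗; k=3: CGA vs ATT ✗; k=4: ACGA vs ATTT ✗; k=5: GACGA vs ATTTT ✗; k=6: CGACGA vs ATTTTG ✗; k=7: ACGACGA vs ATTTTGG ✗; k=8: TACGACGA vs ATTTTGGG ✗.
Only k = 1 is perfect, so the longest perfect 3' overlap is 1.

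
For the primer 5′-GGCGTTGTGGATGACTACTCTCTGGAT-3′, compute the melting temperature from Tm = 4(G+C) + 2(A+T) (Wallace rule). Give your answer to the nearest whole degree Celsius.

Base counts: A=4, T=9, G=9, C=5 (length 27).
Tm = 2·(4+9) + 4·(9+5) = 2·13 + 4·14 = 26 + 56 = 82°C.

82°C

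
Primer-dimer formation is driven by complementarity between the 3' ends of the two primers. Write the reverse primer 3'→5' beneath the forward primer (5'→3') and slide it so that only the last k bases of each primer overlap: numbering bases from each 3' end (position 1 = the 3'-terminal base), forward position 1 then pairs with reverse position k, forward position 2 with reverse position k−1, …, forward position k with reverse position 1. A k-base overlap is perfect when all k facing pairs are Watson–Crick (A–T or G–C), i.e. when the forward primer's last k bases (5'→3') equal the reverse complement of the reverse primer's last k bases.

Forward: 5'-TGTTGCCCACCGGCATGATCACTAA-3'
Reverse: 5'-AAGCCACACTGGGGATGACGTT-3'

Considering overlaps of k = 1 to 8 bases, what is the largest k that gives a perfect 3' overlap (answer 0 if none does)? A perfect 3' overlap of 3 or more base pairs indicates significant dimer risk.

Longest perfect overlap: 2 complementary base pairs; below the dimer-risk threshold (threshold 3).

Last 8 bases (5'→3') — forward …ATCACTAA, reverse …ATGACGTT.
Reverse complement of the reverse primer's last 8 bases: AACGTCAT; its first k bases are the reverse complement of the reverse primer's last k bases, so a perfect k-base overlap needs the forward primer's last k bases to equal them.
Comparing (forward last k vs required): k=1: A vs A ✓; k=2: AA vs AA ✓; k=3: TAA vs AAC ✗; k=4: CTAA vs AACG ✗; k=5: ACTAA vs AACGT ✗; k=6: CACTAA vs AACGTC ✗; k=7: TCACTAA vs AACGTCA ✗; k=8: ATCACTAA vs AACGTCAT ✗.
Perfect overlaps at k = 1, 2; the largest is 2.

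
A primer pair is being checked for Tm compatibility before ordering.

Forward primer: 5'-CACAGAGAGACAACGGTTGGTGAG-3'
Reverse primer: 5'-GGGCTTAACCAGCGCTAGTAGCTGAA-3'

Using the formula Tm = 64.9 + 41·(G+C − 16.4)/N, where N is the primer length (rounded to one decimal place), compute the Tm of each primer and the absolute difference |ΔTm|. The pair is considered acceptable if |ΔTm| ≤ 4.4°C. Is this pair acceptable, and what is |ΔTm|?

|ΔTm| = 2.0°C; the pair is acceptable.

Forward: G+C = 13, N = 24 → Tm = 64.9 + 41·(13 − 16.4)/24 = 59.1°C.
Reverse: G+C = 14, N = 26 → Tm = 64.9 + 41·(14 − 16.4)/26 = 61.1°C.
|ΔTm| = |59.1 − 61.1| = 2.0°C, ≤ 4.4°C.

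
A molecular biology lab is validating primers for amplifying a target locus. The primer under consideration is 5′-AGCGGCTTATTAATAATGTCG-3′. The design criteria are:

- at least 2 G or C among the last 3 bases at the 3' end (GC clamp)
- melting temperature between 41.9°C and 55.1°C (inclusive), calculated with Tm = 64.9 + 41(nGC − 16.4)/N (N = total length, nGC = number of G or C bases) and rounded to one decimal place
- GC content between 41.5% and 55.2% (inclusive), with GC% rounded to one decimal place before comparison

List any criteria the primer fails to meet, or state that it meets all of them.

Base counts: A=6, T=7, G=5, C=3 (length 21).
GC clamp: 3' end TCG has 2 G/C ✓
Tm: Tm = 64.9 + 41·(8 − 16.4)/21 = 48.5°C ✓
GC content: GC 8/21 = 38.1%, outside 41.5–55.2% ✗

Fails: GC content.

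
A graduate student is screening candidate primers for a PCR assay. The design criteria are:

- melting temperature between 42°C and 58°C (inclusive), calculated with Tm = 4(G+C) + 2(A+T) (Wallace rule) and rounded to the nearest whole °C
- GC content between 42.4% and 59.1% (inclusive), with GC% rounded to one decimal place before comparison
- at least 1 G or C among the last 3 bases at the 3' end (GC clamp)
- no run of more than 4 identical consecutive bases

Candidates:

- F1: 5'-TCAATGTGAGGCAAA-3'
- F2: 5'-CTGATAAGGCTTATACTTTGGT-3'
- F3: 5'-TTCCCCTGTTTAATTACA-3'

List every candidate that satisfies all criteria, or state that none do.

None of the candidates satisfy all criteria.

F1 (15 nt, A=6 T=3 G=4 C=2): Tm = 2·9 + 4·6 = 42°C ✓; GC 6/15 = 40.0%, outside 42.4–59.1% ✗; 3' end AAA has 0 G/C, need ≥1 ✗; longest run = 3 ✓ — fails.
F2 (22 nt, A=5 T=9 G=5 C=3): Tm = 2·14 + 4·8 = 60°C, outside 42–58°C ✗; GC 8/22 = 36.4%, outside 42.4–59.1% ✗; 3' end GGT has 2 G/C ✓; longest run = 3 ✓ — fails.
F3 (18 nt, A=4 T=8 G=1 C=5): Tm = 2·12 + 4·6 = 48°C ✓; GC 6/18 = 33.3%, outside 42.4–59.1% ✗; 3' end ACA has 1 G/C ✓; longest run = 4 ✓ — fails.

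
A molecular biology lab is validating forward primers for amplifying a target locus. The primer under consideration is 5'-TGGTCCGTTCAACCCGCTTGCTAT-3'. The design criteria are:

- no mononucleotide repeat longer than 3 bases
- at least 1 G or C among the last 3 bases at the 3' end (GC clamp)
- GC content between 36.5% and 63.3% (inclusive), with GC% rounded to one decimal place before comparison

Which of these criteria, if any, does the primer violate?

Fails: GC clamp.

Base counts: A=3, T=8, G=5, C=8 (length 24).
homopolymer run: longest run = 3 ✓
GC clamp: 3' end TAT has 0 G/C, need ≥1 ✗
GC content: GC 13/24 = 54.2% ✓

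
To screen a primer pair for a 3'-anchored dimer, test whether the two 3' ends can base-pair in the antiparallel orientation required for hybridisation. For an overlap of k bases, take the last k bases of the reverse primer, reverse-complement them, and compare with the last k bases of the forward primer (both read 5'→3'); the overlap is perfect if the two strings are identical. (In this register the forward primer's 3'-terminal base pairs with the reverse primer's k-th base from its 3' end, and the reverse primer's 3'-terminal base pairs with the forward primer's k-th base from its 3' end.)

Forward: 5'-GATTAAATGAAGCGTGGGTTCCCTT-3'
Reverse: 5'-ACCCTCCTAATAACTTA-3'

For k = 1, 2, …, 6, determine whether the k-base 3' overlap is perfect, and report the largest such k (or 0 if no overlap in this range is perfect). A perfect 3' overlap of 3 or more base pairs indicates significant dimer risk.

Longest perfect overlap: 1 complementary base pair; below the dimer-risk threshold (threshold 3).

Last 6 bases (5'→3') — forward …TCCCTT, reverse …AACTTA.
Reverse complement of the reverse primer's last 6 bases: TAAGTT; its first k bases are the reverse complement of the reverse primer's last k bases, so a perfect k-base overlap needs the forward primer's last k bases to equal them.
Comparing (forward last k vs required): k=1: T vs T ✓; k=2: TT vs TA ✗; k=3: CTT vs TAA ✗; k=4: CCTT vs TAAG ✗; k=5: CCCTT vs TAAGT ✗; k=6: TCCCTT vs TAAGTT ✗.
Only k = 1 is perfect, so the longest perfect 3' overlap is 1.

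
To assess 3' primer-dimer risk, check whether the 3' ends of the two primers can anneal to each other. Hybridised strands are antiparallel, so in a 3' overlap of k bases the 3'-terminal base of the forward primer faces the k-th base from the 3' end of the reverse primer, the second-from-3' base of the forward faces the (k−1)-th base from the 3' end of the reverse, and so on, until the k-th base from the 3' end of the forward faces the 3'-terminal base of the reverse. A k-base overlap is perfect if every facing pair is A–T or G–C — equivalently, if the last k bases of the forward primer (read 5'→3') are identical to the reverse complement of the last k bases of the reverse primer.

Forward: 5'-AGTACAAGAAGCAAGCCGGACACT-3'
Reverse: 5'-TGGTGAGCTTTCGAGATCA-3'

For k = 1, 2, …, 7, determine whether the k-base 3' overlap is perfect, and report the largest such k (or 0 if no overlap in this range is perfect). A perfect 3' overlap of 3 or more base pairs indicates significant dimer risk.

Last 7 bases (5'→3') — forward …GGACACT, reverse …GAGATCA.
Reverse complement of the reverse primer's last 7 bases: TGATCTC; its first k bases are the reverse complement of the reverse primer's last k bases, so a perfect k-base overlap needs the forward primer's last k bases to equal them.
Comparing (forward last k vs required): k=1: T vs T ✓; k=2: CT vs TG ✗; k=3: ACT vs TGA ✗; k=4: CACT vs TGAT ✗; k=5: ACACT vs TGATC ✗; k=6: GACACT vs TGATCT ✗; k=7: GGACACT vs TGATCTC ✗.
Only k = 1 is perfect, so the longest perfect 3' overlap is 1.

Longest perfect overlap: 1 complementary base pair; below the dimer-risk threshold (threshold 3).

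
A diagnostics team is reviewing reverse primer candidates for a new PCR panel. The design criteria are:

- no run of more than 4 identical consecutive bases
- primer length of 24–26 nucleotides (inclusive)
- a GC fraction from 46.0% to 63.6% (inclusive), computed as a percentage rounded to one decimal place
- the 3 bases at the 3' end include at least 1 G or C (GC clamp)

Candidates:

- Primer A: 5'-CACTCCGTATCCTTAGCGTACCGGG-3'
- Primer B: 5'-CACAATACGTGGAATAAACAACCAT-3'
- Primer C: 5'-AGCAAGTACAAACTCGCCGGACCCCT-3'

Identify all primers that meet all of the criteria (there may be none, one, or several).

Primer A and Primer C.

Primer A (25 nt, A=4 T=6 G=6 C=9): longest run = 3 ✓; length 25 ✓; GC 15/25 = 60.0% ✓; 3' end GGG has 3 G/C ✓ — passes.
Primer B (25 nt, A=12 T=4 G=3 C=6): longest run = 3 ✓; length 25 ✓; GC 9/25 = 36.0%, outside 46.0–63.6% ✗; 3' end CAT has 1 G/C ✓ — fails.
Primer C (26 nt, A=8 T=3 G=5 C=10): longest run = 4 ✓; length 26 ✓; GC 15/26 = 57.7% ✓; 3' end CCT has 2 G/C ✓ — passes.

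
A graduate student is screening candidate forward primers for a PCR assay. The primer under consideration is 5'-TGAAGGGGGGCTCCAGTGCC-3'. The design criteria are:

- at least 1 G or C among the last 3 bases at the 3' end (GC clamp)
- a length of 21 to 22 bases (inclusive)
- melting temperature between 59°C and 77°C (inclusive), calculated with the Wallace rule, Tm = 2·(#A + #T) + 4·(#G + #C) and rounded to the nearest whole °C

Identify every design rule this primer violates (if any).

Fails: length.

Base counts: A=3, T=3, G=9, C=5 (length 20).
GC clamp: 3' end GCC has 3 G/C ✓
length: length 20, outside 21–22 ✗
Tm: Tm = 2·6 + 4·14 = 68°C ✓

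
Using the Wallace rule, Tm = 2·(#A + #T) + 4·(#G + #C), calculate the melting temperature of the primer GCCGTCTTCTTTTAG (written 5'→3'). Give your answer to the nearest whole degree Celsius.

Base counts: A=1, T=7, G=3, C=4 (length 15).
Tm = 2·(1+7) + 4·(3+4) = 2·8 + 4·7 = 16 + 28 = 44°C.

44°C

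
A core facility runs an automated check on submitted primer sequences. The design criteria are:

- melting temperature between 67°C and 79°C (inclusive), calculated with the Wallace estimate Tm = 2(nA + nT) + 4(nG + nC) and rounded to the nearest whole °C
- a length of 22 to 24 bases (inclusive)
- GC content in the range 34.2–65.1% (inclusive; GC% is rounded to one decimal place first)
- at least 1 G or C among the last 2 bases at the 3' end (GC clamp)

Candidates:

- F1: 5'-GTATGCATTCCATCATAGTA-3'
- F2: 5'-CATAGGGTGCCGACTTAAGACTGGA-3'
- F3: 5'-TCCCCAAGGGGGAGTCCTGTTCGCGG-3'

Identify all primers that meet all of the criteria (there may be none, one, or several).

F1 (20 nt, A=6 T=7 G=3 C=4): Tm = 2·13 + 4·7 = 54°C, outside 67–79°C ✗; length 20, outside 22–24 ✗; GC 7/20 = 35.0% ✓; 3' end TA has 0 G/C, need ≥1 ✗ — fails.
F2 (25 nt, A=7 T=5 G=8 C=5): Tm = 2·12 + 4·13 = 76°C ✓; length 25, outside 22–24 ✗; GC 13/25 = 52.0% ✓; 3' end GA has 1 G/C ✓ — fails.
F3 (26 nt, A=3 T=5 G=10 C=8): Tm = 2·8 + 4·18 = 88°C, outside 67–79°C ✗; length 26, outside 22–24 ✗; GC 18/26 = 69.2%, outside 34.2–65.1% ✗; 3' end GG has 2 G/C ✓ — fails.

None of the candidates satisfy all criteria.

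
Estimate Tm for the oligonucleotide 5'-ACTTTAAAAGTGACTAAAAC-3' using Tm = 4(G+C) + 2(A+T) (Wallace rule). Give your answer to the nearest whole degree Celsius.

Base counts: A=10, T=5, G=2, C=3 (length 20).
Tm = 2·(10+5) + 4·(2+3) = 2·15 + 4·5 = 30 + 20 = 50°C.

50°C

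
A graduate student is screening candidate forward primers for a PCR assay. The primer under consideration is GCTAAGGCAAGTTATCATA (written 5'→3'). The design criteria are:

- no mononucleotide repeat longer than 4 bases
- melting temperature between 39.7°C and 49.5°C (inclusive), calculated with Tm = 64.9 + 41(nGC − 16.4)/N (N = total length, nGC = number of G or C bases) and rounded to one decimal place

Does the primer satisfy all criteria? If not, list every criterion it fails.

Meets all criteria.

Base counts: A=7, T=5, G=4, C=3 (length 19).
homopolymer run: longest run = 2 ✓
Tm: Tm = 64.9 + 41·(7 − 16.4)/19 = 44.6°C ✓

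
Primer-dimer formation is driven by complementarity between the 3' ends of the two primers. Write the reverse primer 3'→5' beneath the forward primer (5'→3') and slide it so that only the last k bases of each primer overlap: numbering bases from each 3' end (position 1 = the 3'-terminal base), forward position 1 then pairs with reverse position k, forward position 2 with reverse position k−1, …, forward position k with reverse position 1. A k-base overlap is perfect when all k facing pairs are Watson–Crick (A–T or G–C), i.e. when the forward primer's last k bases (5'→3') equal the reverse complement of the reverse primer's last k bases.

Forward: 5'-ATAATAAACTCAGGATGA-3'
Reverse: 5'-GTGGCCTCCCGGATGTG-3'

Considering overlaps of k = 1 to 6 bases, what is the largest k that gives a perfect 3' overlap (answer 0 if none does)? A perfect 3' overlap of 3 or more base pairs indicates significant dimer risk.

Last 6 bases (5'→3') — forward …GGATGA, reverse …GATGTG.
Reverse complement of the reverse primer's last 6 bases: CACATC; its first k bases are the reverse complement of the reverse primer's last k bases, so a perfect k-base overlap needs the forward primer's last k bases to equal them.
Comparing (forward last k vs required): k=1: A vs C ✗; k=2: GA vs CA ✗; k=3: TGA vs CAC ✗; k=4: ATGA vs CACA ✗; k=5: GATGA vs CACAT ✗; k=6: GGATGA vs CACATC ✗.
No overlap length from 1 to 6 is perfect, so the longest perfect 3' overlap is 0.

Longest perfect overlap: 0 complementary base pairs; below the dimer-risk threshold (threshold 3).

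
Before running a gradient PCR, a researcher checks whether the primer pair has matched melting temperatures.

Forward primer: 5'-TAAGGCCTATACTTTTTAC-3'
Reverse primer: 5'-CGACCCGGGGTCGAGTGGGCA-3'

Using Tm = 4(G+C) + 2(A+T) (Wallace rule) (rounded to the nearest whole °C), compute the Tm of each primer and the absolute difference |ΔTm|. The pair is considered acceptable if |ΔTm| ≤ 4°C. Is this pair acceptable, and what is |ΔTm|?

|ΔTm| = 24°C; the pair is not acceptable.

Forward: A=5 T=8 G=2 C=4 → Tm = 2·13 + 4·6 = 50°C.
Reverse: A=3 T=2 G=10 C=6 → Tm = 2·5 + 4·16 = 74°C.
|ΔTm| = |50 − 74| = 24°C, > 4°C.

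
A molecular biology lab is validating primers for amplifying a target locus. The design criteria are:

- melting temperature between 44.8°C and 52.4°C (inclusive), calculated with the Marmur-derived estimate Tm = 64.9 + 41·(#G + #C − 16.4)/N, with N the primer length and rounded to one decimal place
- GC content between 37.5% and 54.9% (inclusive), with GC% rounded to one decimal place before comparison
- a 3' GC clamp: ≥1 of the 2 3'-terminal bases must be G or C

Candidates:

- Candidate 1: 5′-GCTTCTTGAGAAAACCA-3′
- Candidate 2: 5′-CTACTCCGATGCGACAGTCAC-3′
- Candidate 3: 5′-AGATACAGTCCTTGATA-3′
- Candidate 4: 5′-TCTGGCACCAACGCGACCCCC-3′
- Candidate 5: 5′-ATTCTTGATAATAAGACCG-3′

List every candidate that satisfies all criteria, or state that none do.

Candidate 1 (17 nt, A=6 T=4 G=3 C=4): Tm = 64.9 + 41·(7 − 16.4)/17 = 42.2°C, outside 44.8–52.4°C ✗; GC 7/17 = 41.2% ✓; 3' end CA has 1 G/C ✓ — fails.
Candidate 2 (21 nt, A=5 T=4 G=4 C=8): Tm = 64.9 + 41·(12 − 16.4)/21 = 56.3°C, outside 44.8–52.4°C ✗; GC 12/21 = 57.1%, outside 37.5–54.9% ✗; 3' end AC has 1 G/C ✓ — fails.
Candidate 3 (17 nt, A=6 T=5 G=3 C=3): Tm = 64.9 + 41·(6 − 16.4)/17 = 39.8°C, outside 44.8–52.4°C ✗; GC 6/17 = 35.3%, outside 37.5–54.9% ✗; 3' end TA has 0 G/C, need ≥1 ✗ — fails.
Candidate 4 (21 nt, A=4 T=2 G=4 C=11): Tm = 64.9 + 41·(15 − 16.4)/21 = 62.2°C, outside 44.8–52.4°C ✗; GC 15/21 = 71.4%, outside 37.5–54.9% ✗; 3' end CC has 2 G/C ✓ — fails.
Candidate 5 (19 nt, A=7 T=6 G=3 C=3): Tm = 64.9 + 41·(6 − 16.4)/19 = 42.5°C, outside 44.8–52.4°C ✗; GC 6/19 = 31.6%, outside 37.5–54.9% ✗; 3' end CG has 2 G/C ✓ — fails.

None of the candidates satisfy all criteria.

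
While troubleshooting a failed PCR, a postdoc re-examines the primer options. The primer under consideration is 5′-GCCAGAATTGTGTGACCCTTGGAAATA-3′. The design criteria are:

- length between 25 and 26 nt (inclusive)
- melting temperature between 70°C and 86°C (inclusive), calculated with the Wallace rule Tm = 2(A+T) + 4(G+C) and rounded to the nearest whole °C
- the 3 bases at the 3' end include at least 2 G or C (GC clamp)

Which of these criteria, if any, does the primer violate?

Base counts: A=8, T=7, G=7, C=5 (length 27).
length: length 27, outside 25–26 ✗
Tm: Tm = 2·15 + 4·12 = 78°C ✓
GC clamp: 3' end ATA has 0 G/C, need ≥2 ✗

Fails: length, GC clamp.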